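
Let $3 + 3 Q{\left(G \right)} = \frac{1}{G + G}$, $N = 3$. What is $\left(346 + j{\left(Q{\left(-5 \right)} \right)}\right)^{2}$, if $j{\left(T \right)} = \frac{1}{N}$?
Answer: $\frac{1079521}{9} \approx 1.1995 \cdot 10^{5}$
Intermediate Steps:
$Q{\left(G \right)} = -1 + \frac{1}{6 G}$ ($Q{\left(G \right)} = -1 + \frac{1}{3 \left(G + G\right)} = -1 + \frac{1}{3 \cdot 2 G} = -1 + \frac{\frac{1}{2} \frac{1}{G}}{3} = -1 + \frac{1}{6 G}$)
$j{\left(T \right)} = \frac{1}{3}$
$\left(346 + j{\left(Q{\left(-5 \right)} \right)}\right)^{2} = \left(346 + \frac{1}{3}\right)^{2} = \left(\frac{1039}{3}\right)^{2} = \frac{1079521}{9}$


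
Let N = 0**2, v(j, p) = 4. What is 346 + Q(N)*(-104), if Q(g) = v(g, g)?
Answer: -70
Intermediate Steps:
N = 0
Q(g) = 4
346 + Q(N)*(-104) = 346 + 4*(-104) = 346 - 416 = -70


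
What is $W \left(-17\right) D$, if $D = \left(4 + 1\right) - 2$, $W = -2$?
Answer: $102$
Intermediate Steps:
$D = 3$ ($D = 5 - 2 = 3$)
$W \left(-17\right) D = \left(-2\right) \left(-17\right) 3 = 34 \cdot 3 = 102$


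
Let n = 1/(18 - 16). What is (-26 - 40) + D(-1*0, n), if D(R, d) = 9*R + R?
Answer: -66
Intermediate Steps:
n = ½ (n = 1/2 = ½ ≈ 0.50000)
D(R, d) = 10*R
(-26 - 40) + D(-1*0, n) = (-26 - 40) + 10*(-1*0) = -66 + 10*0 = -66 + 0 = -66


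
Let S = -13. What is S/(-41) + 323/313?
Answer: 17312/12833 ≈ 1.3490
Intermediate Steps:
S/(-41) + 323/313 = -13/(-41) + 323/313 = -13*(-1/41) + 323*(1/313) = 13/41 + 323/313 = 17312/12833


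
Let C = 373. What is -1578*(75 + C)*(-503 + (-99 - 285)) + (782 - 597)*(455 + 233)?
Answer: 627186608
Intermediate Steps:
-1578*(75 + C)*(-503 + (-99 - 285)) + (782 - 597)*(455 + 233) = -1578*(75 + 373)*(-503 + (-99 - 285)) + (782 - 597)*(455 + 233) = -706944*(-503 - 384) + 185*688 = -706944*(-887) + 127280 = -1578*(-397376) + 127280 = 627059328 + 127280 = 627186608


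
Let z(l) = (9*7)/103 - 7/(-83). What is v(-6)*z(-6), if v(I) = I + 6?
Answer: 0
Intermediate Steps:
v(I) = 6 + I
z(l) = 5950/8549 (z(l) = 63*(1/103) - 7*(-1/83) = 63/103 + 7/83 = 5950/8549)
v(-6)*z(-6) = (6 - 6)*(5950/8549) = 0*(5950/8549) = 0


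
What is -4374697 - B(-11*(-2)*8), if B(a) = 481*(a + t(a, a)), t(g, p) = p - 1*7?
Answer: -4540642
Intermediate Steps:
t(g, p) = -7 + p (t(g, p) = p - 7 = -7 + p)
B(a) = -3367 + 962*a (B(a) = 481*(a + (-7 + a)) = 481*(-7 + 2*a) = -3367 + 962*a)
-4374697 - B(-11*(-2)*8) = -4374697 - (-3367 + 962*(-11*(-2)*8)) = -4374697 - (-3367 + 962*(22*8)) = -4374697 - (-3367 + 962*176) = -4374697 - (-3367 + 169312) = -4374697 - 1*165945 = -4374697 - 165945 = -4540642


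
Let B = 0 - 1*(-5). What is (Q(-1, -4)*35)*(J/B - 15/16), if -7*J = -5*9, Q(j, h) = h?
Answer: -195/4 ≈ -48.750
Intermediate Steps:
J = 45/7 (J = -(-5)*9/7 = -1/7*(-45) = 45/7 ≈ 6.4286)
B = 5 (B = 0 + 5 = 5)
(Q(-1, -4)*35)*(J/B - 15/16) = (-4*35)*((45/7)/5 - 15/16) = -140*((45/7)*(1/5) - 15*1/16) = -140*(9/7 - 15/16) = -140*39/112 = -195/4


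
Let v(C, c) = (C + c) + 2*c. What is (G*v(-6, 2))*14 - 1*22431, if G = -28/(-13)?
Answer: -22431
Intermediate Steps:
G = 28/13 (G = -28*(-1/13) = 28/13 ≈ 2.1538)
v(C, c) = C + 3*c
(G*v(-6, 2))*14 - 1*22431 = (28*(-6 + 3*2)/13)*14 - 1*22431 = (28*(-6 + 6)/13)*14 - 22431 = ((28/13)*0)*14 - 22431 = 0*14 - 22431 = 0 - 22431 = -22431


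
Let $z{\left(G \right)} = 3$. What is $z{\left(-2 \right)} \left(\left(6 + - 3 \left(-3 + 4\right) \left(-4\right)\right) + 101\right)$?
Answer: $357$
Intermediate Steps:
$z{\left(-2 \right)} \left(\left(6 + - 3 \left(-3 + 4\right) \left(-4\right)\right) + 101\right) = 3 \left(\left(6 + - 3 \left(-3 + 4\right) \left(-4\right)\right) + 101\right) = 3 \left(\left(6 + \left(-3\right) 1 \left(-4\right)\right) + 101\right) = 3 \left(\left(6 - -12\right) + 101\right) = 3 \left(\left(6 + 12\right) + 101\right) = 3 \left(18 + 101\right) = 3 \cdot 119 = 357$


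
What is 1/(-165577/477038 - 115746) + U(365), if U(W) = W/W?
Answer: 55214928887/55215405925 ≈ 0.99999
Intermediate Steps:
U(W) = 1
1/(-165577/477038 - 115746) + U(365) = 1/(-165577/477038 - 115746) + 1 = 1/(-55215405925/477038) + 1 = -477038/55215405925 + 1 = 55214928887/55215405925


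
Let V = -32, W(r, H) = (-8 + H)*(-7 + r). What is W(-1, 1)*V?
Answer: -1792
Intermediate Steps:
W(-1, 1)*V = (56 - 8*(-1) - 7*1 + 1*(-1))*(-32) = (56 + 8 - 7 - 1)*(-32) = 56*(-32) = -1792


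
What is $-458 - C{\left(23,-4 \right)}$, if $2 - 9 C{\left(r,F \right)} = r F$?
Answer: $- \frac{4216}{9} \approx -468.44$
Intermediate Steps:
$C{\left(r,F \right)} = \frac{2}{9} - \frac{F r}{9}$ ($C{\left(r,F \right)} = \frac{2}{9} - \frac{r F}{9} = \frac{2}{9} - \frac{F r}{9}$)
$-458 - C{\left(23,-4 \right)} = -458 - \left(\frac{2}{9} - \left(- \frac{4}{9}\right) 23\right) = -458 - \left(\frac{2}{9} + \frac{92}{9}\right) = -458 - \frac{94}{9} = - \frac{4216}{9}$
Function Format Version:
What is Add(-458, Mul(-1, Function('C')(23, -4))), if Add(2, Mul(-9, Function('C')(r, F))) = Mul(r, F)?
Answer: Rational(-4216, 9) ≈ -468.44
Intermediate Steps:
Function('C')(r, F) = Add(Rational(2, 9), Mul(Rational(-1, 9), F, r)) (Function('C')(r, F) = Add(Rational(2, 9), Mul(Rational(-1, 9), Mul(r, F))) = Add(Rational(2, 9), Mul(Rational(-1, 9), Mul(F, r))) = Add(Rational(2, 9), Mul(Rational(-1, 9), F, r)))
Add(-458, Mul(-1, Function('C')(23, -4))) = Add(-458, Mul(-1, Add(Rational(2, 9), Mul(Rational(-1, 9), -4, 23)))) = Add(-458, Mul(-1, Add(Rational(2, 9), Rational(92, 9)))) = Add(-458, Mul(-1, Rational(94, 9))) = Add(-458, Rational(-94, 9)) = Rational(-4216, 9)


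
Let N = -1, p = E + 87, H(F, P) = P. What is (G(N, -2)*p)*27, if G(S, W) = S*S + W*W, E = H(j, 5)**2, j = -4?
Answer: 15120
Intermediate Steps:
E = 25 (E = 5**2 = 25)
p = 112 (p = 25 + 87 = 112)
G(S, W) = S**2 + W**2
(G(N, -2)*p)*27 = (((-1)**2 + (-2)**2)*112)*27 = ((1 + 4)*112)*27 = (5*112)*27 = 560*27 = 15120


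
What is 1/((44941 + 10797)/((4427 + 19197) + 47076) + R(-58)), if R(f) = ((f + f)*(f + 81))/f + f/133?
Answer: 671650/31132511 ≈ 0.021574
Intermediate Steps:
R(f) = 162 + 267*f/133 (R(f) = ((2*f)*(81 + f))/f + f*(1/133) = (2*f*(81 + f))/f + f/133 = (162 + 2*f) + f/133 = 162 + 267*f/133)
1/((44941 + 10797)/((4427 + 19197) + 47076) + R(-58)) = 1/((44941 + 10797)/((4427 + 19197) + 47076) + (162 + (267/133)*(-58))) = 1/(55738/(23624 + 47076) + (162 - 15486/133)) = 1/(55738/70700 + 6060/133) = 1/(55738*(1/70700) + 6060/133) = 1/(27869/35350 + 6060/133) = 1/(31132511/671650) = 671650/31132511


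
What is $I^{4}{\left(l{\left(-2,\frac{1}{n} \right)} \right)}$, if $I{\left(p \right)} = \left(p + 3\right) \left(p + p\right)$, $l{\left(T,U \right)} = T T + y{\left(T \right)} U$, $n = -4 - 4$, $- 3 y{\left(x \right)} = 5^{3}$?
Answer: $\frac{17580838163874118081}{6879707136} \approx 2.5555 \cdot 10^{9}$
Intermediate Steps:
$y{\left(x \right)} = - \frac{125}{3}$ ($y{\left(x \right)} = - \frac{5^{3}}{3} = \left(- \frac{1}{3}\right) 125 = - \frac{125}{3}$)
$n = -8$ ($n = -4 - 4 = -8$)
$l{\left(T,U \right)} = T^{2} - \frac{125 U}{3}$ ($l{\left(T,U \right)} = T T - \frac{125 U}{3} = T^{2} - \frac{125 U}{3}$)
$I{\left(p \right)} = 2 p \left(3 + p\right)$ ($I{\left(p \right)} = \left(3 + p\right) 2 p = 2 p \left(3 + p\right)$)
$I^{4}{\left(l{\left(-2,\frac{1}{n} \right)} \right)} = \left(2 \left(\left(-2\right)^{2} - \frac{125}{3 \left(-8\right)}\right) \left(3 + \left(\left(-2\right)^{2} - \frac{125}{3 \left(-8\right)}\right)\right)\right)^{4} = \left(2 \left(4 - - \frac{125}{24}\right) \left(3 + \left(4 - - \frac{125}{24}\right)\right)\right)^{4} = \left(2 \left(4 + \frac{125}{24}\right) \left(3 + \left(4 + \frac{125}{24}\right)\right)\right)^{4} = \left(2 \cdot \frac{221}{24} \left(3 + \frac{221}{24}\right)\right)^{4} = \left(2 \cdot \frac{221}{24} \cdot \frac{293}{24}\right)^{4} = \left(\frac{64753}{288}\right)^{4} = \frac{17580838163874118081}{6879707136}$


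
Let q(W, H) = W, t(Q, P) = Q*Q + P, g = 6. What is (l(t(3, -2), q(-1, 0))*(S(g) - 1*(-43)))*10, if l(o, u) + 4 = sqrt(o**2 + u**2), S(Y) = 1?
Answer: -1760 + 2200*sqrt(2) ≈ 1351.3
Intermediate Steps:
t(Q, P) = P + Q**2 (t(Q, P) = Q**2 + P = P + Q**2)
l(o, u) = -4 + sqrt(o**2 + u**2)
(l(t(3, -2), q(-1, 0))*(S(g) - 1*(-43)))*10 = ((-4 + sqrt((-2 + 3**2)**2 + (-1)**2))*(1 - 1*(-43)))*10 = ((-4 + sqrt((-2 + 9)**2 + 1))*(1 + 43))*10 = ((-4 + sqrt(7**2 + 1))*44)*10 = ((-4 + sqrt(49 + 1))*44)*10 = ((-4 + sqrt(50))*44)*10 = ((-4 + 5*sqrt(2))*44)*10 = (-176 + 220*sqrt(2))*10 = -1760 + 2200*sqrt(2)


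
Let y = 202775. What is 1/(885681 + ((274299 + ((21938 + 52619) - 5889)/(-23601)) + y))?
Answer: 23601/32162312087 ≈ 7.3381e-7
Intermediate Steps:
1/(885681 + ((274299 + ((21938 + 52619) - 5889)/(-23601)) + y)) = 1/(885681 + ((274299 + ((21938 + 52619) - 5889)/(-23601)) + 202775)) = 1/(885681 + ((274299 + (74557 - 5889)*(-1/23601)) + 202775)) = 1/(885681 + ((274299 + 68668*(-1/23601)) + 202775)) = 1/(885681 + ((274299 - 68668/23601) + 202775)) = 1/(885681 + (6473662031/23601 + 202775)) = 1/(885681 + 11259354806/23601) = 1/(32162312087/23601) = 23601/32162312087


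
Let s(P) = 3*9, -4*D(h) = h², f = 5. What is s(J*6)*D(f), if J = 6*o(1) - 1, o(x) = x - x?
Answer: -675/4 ≈ -168.75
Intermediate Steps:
o(x) = 0
J = -1 (J = 6*0 - 1 = 0 - 1 = -1)
D(h) = -h²/4
s(P) = 27
s(J*6)*D(f) = 27*(-¼*5²) = 27*(-¼*25) = 27*(-25/4) = -675/4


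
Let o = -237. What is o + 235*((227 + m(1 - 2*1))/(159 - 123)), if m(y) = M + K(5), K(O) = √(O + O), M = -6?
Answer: 43403/36 + 235*√10/36 ≈ 1226.3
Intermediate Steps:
K(O) = √2*√O (K(O) = √(2*O) = √2*√O)
m(y) = -6 + √10 (m(y) = -6 + √2*√5 = -6 + √10)
o + 235*((227 + m(1 - 2*1))/(159 - 123)) = -237 + 235*((227 + (-6 + √10))/(159 - 123)) = -237 + 235*((221 + √10)/36) = -237 + 235*((221 + √10)*(1/36)) = -237 + 235*(221/36 + √10/36) = -237 + (51935/36 + 235*√10/36) = 43403/36 + 235*√10/36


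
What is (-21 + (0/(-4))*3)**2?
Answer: 441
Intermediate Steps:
(-21 + (0/(-4))*3)**2 = (-21 + (0*(-1/4))*3)**2 = (-21 + 0*3)**2 = (-21 + 0)**2 = (-21)**2 = 441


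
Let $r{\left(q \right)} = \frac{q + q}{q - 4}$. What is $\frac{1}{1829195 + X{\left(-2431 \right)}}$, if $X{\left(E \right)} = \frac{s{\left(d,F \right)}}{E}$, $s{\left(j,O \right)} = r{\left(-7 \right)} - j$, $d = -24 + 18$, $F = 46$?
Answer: $\frac{26741}{48914503415} \approx 5.4669 \cdot 10^{-7}$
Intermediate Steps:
$r{\left(q \right)} = \frac{2 q}{-4 + q}$
$d = -6$
$s{\left(j,O \right)} = \frac{14}{11} - j$ ($s{\left(j,O \right)} = 2 \left(-7\right) \frac{1}{-4 - 7} - j = 2 \left(-7\right) \frac{1}{-11} - j = 2 \left(-7\right) \left(- \frac{1}{11}\right) - j = \frac{14}{11} - j$)
$X{\left(E \right)} = \frac{80}{11 E}$ ($X{\left(E \right)} = \frac{\frac{14}{11} - -6}{E} = \frac{\frac{14}{11} + 6}{E} = \frac{80}{11 E}$)
$\frac{1}{1829195 + X{\left(-2431 \right)}} = \frac{1}{1829195 + \frac{80}{11 \left(-2431\right)}} = \frac{1}{1829195 + \frac{80}{11} \left(- \frac{1}{2431}\right)} = \frac{1}{1829195 - \frac{80}{26741}} = \frac{1}{\frac{48914503415}{26741}} = \frac{26741}{48914503415}$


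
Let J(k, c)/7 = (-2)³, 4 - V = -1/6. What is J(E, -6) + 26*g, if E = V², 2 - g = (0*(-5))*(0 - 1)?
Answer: -4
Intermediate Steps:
V = 25/6 (V = 4 - (-1)/6 = 4 - 1*(-⅙) = 4 + ⅙ = 25/6 ≈ 4.1667)
g = 2 (g = 2 - 0*(-5)*(0 - 1) = 2 - 0*(-1) = 2 - 1*0 = 2 + 0 = 2)
E = 625/36 (E = (25/6)² = 625/36 ≈ 17.361)
J(k, c) = -56 (J(k, c) = 7*(-2)³ = 7*(-8) = -56)
J(E, -6) + 26*g = -56 + 26*2 = -56 + 52 = -4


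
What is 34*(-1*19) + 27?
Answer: -619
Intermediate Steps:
34*(-1*19) + 27 = 34*(-19) + 27 = -646 + 27 = -619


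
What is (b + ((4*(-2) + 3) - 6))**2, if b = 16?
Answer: 25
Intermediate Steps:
(b + ((4*(-2) + 3) - 6))**2 = (16 + ((4*(-2) + 3) - 6))**2 = (16 + ((-8 + 3) - 6))**2 = (16 + (-5 - 6))**2 = (16 - 11)**2 = 5**2 = 25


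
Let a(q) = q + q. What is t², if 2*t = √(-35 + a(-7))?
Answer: -49/4 ≈ -12.250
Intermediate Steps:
a(q) = 2*q
t = 7*I/2 (t = √(-35 + 2*(-7))/2 = √(-35 - 14)/2 = √(-49)/2 = (7*I)/2 = 7*I/2 ≈ 3.5*I)
t² = (7*I/2)² = -49/4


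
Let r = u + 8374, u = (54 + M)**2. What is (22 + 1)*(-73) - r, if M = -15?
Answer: -11574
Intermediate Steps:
u = 1521 (u = (54 - 15)**2 = 39**2 = 1521)
r = 9895 (r = 1521 + 8374 = 9895)
(22 + 1)*(-73) - r = (22 + 1)*(-73) - 1*9895 = 23*(-73) - 9895 = -1679 - 9895 = -11574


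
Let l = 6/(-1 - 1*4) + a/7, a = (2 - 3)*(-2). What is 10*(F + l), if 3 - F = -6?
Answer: 566/7 ≈ 80.857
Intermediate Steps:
F = 9 (F = 3 - 1*(-6) = 3 + 6 = 9)
a = 2 (a = -1*(-2) = 2)
l = -32/35 (l = 6/(-1 - 1*4) + 2/7 = 6/(-1 - 4) + 2*(1/7) = 6/(-5) + 2/7 = 6*(-1/5) + 2/7 = -6/5 + 2/7 = -32/35 ≈ -0.91429)
10*(F + l) = 10*(9 - 32/35) = 10*(283/35) = 566/7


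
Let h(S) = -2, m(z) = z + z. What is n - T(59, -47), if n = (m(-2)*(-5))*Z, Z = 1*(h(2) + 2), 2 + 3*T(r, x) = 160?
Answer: -158/3 ≈ -52.667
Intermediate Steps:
T(r, x) = 158/3 (T(r, x) = -⅔ + (⅓)*160 = -⅔ + 160/3 = 158/3)
m(z) = 2*z
Z = 0 (Z = 1*(-2 + 2) = 1*0 = 0)
n = 0 (n = ((2*(-2))*(-5))*0 = -4*(-5)*0 = 20*0 = 0)
n - T(59, -47) = 0 - 1*158/3 = 0 - 158/3 = -158/3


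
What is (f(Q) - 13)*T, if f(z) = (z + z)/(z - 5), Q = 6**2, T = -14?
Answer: 4634/31 ≈ 149.48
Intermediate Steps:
Q = 36
f(z) = 2*z/(-5 + z) (f(z) = (2*z)/(-5 + z) = 2*z/(-5 + z))
(f(Q) - 13)*T = (2*36/(-5 + 36) - 13)*(-14) = (2*36/31 - 13)*(-14) = (2*36*(1/31) - 13)*(-14) = (72/31 - 13)*(-14) = -331/31*(-14) = 4634/31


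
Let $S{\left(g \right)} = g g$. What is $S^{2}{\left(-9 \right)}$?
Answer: $6561$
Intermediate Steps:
$S{\left(g \right)} = g^{2}$
$S^{2}{\left(-9 \right)} = \left(\left(-9\right)^{2}\right)^{2} = 81^{2} = 6561$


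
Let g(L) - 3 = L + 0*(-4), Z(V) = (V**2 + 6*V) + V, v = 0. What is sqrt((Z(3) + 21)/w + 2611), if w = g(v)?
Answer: 6*sqrt(73) ≈ 51.264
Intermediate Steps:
Z(V) = V**2 + 7*V
g(L) = 3 + L (g(L) = 3 + (L + 0*(-4)) = 3 + (L + 0) = 3 + L)
w = 3 (w = 3 + 0 = 3)
sqrt((Z(3) + 21)/w + 2611) = sqrt((3*(7 + 3) + 21)/3 + 2611) = sqrt((3*10 + 21)*(1/3) + 2611) = sqrt((30 + 21)*(1/3) + 2611) = sqrt(51*(1/3) + 2611) = sqrt(17 + 2611) = sqrt(2628) = 6*sqrt(73)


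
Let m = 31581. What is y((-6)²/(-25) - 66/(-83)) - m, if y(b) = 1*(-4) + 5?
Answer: -31580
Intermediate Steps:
y(b) = 1 (y(b) = -4 + 5 = 1)
y((-6)²/(-25) - 66/(-83)) - m = 1 - 1*31581 = 1 - 31581 = -31580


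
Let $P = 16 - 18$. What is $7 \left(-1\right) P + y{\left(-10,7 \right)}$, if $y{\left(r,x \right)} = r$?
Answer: $4$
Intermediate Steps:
$P = -2$ ($P = 16 - 18 = -2$)
$7 \left(-1\right) P + y{\left(-10,7 \right)} = 7 \left(-1\right) \left(-2\right) - 10 = \left(-7\right) \left(-2\right) - 10 = 14 - 10 = 4$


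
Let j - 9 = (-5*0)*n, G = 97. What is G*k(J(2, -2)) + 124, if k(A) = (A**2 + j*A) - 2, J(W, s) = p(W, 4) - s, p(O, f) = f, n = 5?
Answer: 8660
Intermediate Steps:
j = 9 (j = 9 - 5*0*5 = 9 + 0*5 = 9 + 0 = 9)
J(W, s) = 4 - s
k(A) = -2 + A**2 + 9*A (k(A) = (A**2 + 9*A) - 2 = -2 + A**2 + 9*A)
G*k(J(2, -2)) + 124 = 97*(-2 + (4 - 1*(-2))**2 + 9*(4 - 1*(-2))) + 124 = 97*(-2 + (4 + 2)**2 + 9*(4 + 2)) + 124 = 97*(-2 + 6**2 + 9*6) + 124 = 97*(-2 + 36 + 54) + 124 = 97*88 + 124 = 8536 + 124 = 8660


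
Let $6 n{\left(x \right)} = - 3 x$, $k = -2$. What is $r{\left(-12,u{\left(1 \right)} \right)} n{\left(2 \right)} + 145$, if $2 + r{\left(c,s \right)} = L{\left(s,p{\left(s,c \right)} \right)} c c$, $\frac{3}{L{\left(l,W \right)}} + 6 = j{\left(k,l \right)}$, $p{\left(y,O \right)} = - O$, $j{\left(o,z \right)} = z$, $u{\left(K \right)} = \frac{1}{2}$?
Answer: $\frac{2481}{11} \approx 225.55$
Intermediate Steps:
$u{\left(K \right)} = \frac{1}{2}$
$n{\left(x \right)} = - \frac{x}{2}$ ($n{\left(x \right)} = \frac{\left(-3\right) x}{6} = - \frac{x}{2}$)
$L{\left(l,W \right)} = \frac{3}{-6 + l}$
$r{\left(c,s \right)} = -2 + \frac{3 c^{2}}{-6 + s}$ ($r{\left(c,s \right)} = -2 + \frac{3}{-6 + s} c c = -2 + \frac{3 c}{-6 + s} c = -2 + \frac{3 c^{2}}{-6 + s}$)
$r{\left(-12,u{\left(1 \right)} \right)} n{\left(2 \right)} + 145 = \frac{12 - 1 + 3 \left(-12\right)^{2}}{-6 + \frac{1}{2}} \left(\left(- \frac{1}{2}\right) 2\right) + 145 = \frac{12 - 1 + 3 \cdot 144}{- \frac{11}{2}} \left(-1\right) + 145 = - \frac{2 \left(12 - 1 + 432\right)}{11} \left(-1\right) + 145 = \left(- \frac{2}{11}\right) 443 \left(-1\right) + 145 = \left(- \frac{886}{11}\right) \left(-1\right) + 145 = \frac{886}{11} + 145 = \frac{2481}{11}$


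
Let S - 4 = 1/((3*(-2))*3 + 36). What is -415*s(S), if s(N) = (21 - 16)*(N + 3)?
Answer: -263525/18 ≈ -14640.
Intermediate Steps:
S = 73/18 (S = 4 + 1/((3*(-2))*3 + 36) = 4 + 1/(-6*3 + 36) = 4 + 1/(-18 + 36) = 4 + 1/18 = 73/18 ≈ 4.0556)
s(N) = 15 + 5*N (s(N) = 5*(3 + N) = 15 + 5*N)
-415*s(S) = -415*(15 + 5*(73/18)) = -415*(15 + 365/18) = -415*635/18 = -263525/18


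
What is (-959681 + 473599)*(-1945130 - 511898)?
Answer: 1194317084296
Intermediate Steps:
(-959681 + 473599)*(-1945130 - 511898) = -486082*(-2457028) = 1194317084296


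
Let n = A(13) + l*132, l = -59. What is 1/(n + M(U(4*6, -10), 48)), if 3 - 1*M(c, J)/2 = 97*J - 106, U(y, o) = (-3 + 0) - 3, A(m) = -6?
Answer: -1/16888 ≈ -5.9214e-5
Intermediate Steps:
U(y, o) = -6 (U(y, o) = -3 - 3 = -6)
M(c, J) = 218 - 194*J (M(c, J) = 6 - 2*(97*J - 106) = 6 - 2*(-106 + 97*J) = 6 + (212 - 194*J) = 218 - 194*J)
n = -7794 (n = -6 - 59*132 = -6 - 7788 = -7794)
1/(n + M(U(4*6, -10), 48)) = 1/(-7794 + (218 - 194*48)) = 1/(-7794 + (218 - 9312)) = 1/(-7794 - 9094) = 1/(-16888) = -1/16888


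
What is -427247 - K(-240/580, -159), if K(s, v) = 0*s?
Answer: -427247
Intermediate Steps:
K(s, v) = 0
-427247 - K(-240/580, -159) = -427247 - 1*0 = -427247 + 0 = -427247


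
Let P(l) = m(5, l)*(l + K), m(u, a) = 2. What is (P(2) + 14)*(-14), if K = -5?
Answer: -112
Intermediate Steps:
P(l) = -10 + 2*l (P(l) = 2*(l - 5) = 2*(-5 + l) = -10 + 2*l)
(P(2) + 14)*(-14) = ((-10 + 2*2) + 14)*(-14) = ((-10 + 4) + 14)*(-14) = (-6 + 14)*(-14) = 8*(-14) = -112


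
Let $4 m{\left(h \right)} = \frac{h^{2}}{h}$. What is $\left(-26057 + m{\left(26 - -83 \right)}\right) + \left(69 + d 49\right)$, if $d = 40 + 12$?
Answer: $- \frac{93651}{4} \approx -23413.0$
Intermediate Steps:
$d = 52$
$m{\left(h \right)} = \frac{h}{4}$ ($m{\left(h \right)} = \frac{h^{2} \frac{1}{h}}{4} = \frac{h}{4}$)
$\left(-26057 + m{\left(26 - -83 \right)}\right) + \left(69 + d 49\right) = \left(-26057 + \frac{26 - -83}{4}\right) + \left(69 + 52 \cdot 49\right) = \left(-26057 + \frac{26 + 83}{4}\right) + \left(69 + 2548\right) = \left(-26057 + \frac{1}{4} \cdot 109\right) + 2617 = \left(-26057 + \frac{109}{4}\right) + 2617 = - \frac{104119}{4} + 2617 = - \frac{93651}{4}$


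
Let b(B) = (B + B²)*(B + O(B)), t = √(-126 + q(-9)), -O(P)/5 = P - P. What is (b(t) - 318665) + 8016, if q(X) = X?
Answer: -310784 - 405*I*√15 ≈ -3.1078e+5 - 1568.6*I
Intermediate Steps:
O(P) = 0 (O(P) = -5*(P - P) = -5*0 = 0)
t = 3*I*√15 (t = √(-126 - 9) = √(-135) = 3*I*√15 ≈ 11.619*I)
b(B) = B*(B + B²) (b(B) = (B + B²)*(B + 0) = (B + B²)*B = B*(B + B²))
(b(t) - 318665) + 8016 = ((3*I*√15)²*(1 + 3*I*√15) - 318665) + 8016 = (-135*(1 + 3*I*√15) - 318665) + 8016 = ((-135 - 405*I*√15) - 318665) + 8016 = (-318800 - 405*I*√15) + 8016 = -310784 - 405*I*√15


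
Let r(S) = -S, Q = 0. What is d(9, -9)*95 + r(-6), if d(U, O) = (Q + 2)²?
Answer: 386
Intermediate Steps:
d(U, O) = 4 (d(U, O) = (0 + 2)² = 2² = 4)
d(9, -9)*95 + r(-6) = 4*95 - 1*(-6) = 380 + 6 = 386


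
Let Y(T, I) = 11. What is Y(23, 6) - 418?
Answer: -407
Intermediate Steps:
Y(23, 6) - 418 = 11 - 418 = -407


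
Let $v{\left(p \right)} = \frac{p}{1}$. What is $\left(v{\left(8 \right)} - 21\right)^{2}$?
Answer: $169$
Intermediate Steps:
$v{\left(p \right)} = p$ ($v{\left(p \right)} = 1 p = p$)
$\left(v{\left(8 \right)} - 21\right)^{2} = \left(8 - 21\right)^{2} = \left(-13\right)^{2} = 169$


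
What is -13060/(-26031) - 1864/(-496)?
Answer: 6874943/1613922 ≈ 4.2598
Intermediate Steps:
-13060/(-26031) - 1864/(-496) = -13060*(-1/26031) - 1864*(-1/496) = 13060/26031 + 233/62 = 6874943/1613922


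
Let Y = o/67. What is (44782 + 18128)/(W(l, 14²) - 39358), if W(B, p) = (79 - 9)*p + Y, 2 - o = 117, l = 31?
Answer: -4214970/1717861 ≈ -2.4536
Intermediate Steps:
o = -115 (o = 2 - 1*117 = 2 - 117 = -115)
Y = -115/67 ≈ -1.7164
W(B, p) = -115/67 + 70*p (W(B, p) = (79 - 9)*p - 115/67 = 70*p - 115/67 = -115/67 + 70*p)
(44782 + 18128)/(W(l, 14²) - 39358) = (44782 + 18128)/((-115/67 + 70*14²) - 39358) = 62910/((-115/67 + 70*196) - 39358) = 62910/((-115/67 + 13720) - 39358) = 62910/(919125/67 - 39358) = 62910/(-1717861/67) = 62910*(-67/1717861) = -4214970/1717861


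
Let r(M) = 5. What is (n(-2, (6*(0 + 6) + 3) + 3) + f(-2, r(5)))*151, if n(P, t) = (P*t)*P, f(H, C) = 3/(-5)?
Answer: 126387/5 ≈ 25277.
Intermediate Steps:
f(H, C) = -⅗ (f(H, C) = 3*(-⅕) = -⅗)
n(P, t) = t*P²
(n(-2, (6*(0 + 6) + 3) + 3) + f(-2, r(5)))*151 = (((6*(0 + 6) + 3) + 3)*(-2)² - ⅗)*151 = (((6*6 + 3) + 3)*4 - ⅗)*151 = (((36 + 3) + 3)*4 - ⅗)*151 = ((39 + 3)*4 - ⅗)*151 = (42*4 - ⅗)*151 = (168 - ⅗)*151 = (837/5)*151 = 126387/5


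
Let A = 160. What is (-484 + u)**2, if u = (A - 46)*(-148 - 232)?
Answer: 1918790416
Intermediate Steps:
u = -43320 (u = (160 - 46)*(-148 - 232) = 114*(-380) = -43320)
(-484 + u)**2 = (-484 - 43320)**2 = (-43804)**2 = 1918790416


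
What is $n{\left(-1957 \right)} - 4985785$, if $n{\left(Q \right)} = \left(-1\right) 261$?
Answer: $-4986046$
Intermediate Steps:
$n{\left(Q \right)} = -261$
$n{\left(-1957 \right)} - 4985785 = -261 - 4985785 = -4986046$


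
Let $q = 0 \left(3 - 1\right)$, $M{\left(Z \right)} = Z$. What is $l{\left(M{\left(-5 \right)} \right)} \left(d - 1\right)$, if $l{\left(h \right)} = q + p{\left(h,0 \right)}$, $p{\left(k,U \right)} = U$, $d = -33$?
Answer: $0$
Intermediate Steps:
$q = 0$ ($q = 0 \cdot 2 = 0$)
$l{\left(h \right)} = 0$ ($l{\left(h \right)} = 0 + 0 = 0$)
$l{\left(M{\left(-5 \right)} \right)} \left(d - 1\right) = 0 \left(-33 - 1\right) = 0 \left(-34\right) = 0$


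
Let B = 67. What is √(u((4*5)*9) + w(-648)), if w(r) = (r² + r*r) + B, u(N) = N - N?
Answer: 5*√33595 ≈ 916.45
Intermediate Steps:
u(N) = 0
w(r) = 67 + 2*r² (w(r) = (r² + r*r) + 67 = (r² + r²) + 67 = 2*r² + 67 = 67 + 2*r²)
√(u((4*5)*9) + w(-648)) = √(0 + (67 + 2*(-648)²)) = √(0 + (67 + 2*419904)) = √(0 + (67 + 839808)) = √(0 + 839875) = √839875 = 5*√33595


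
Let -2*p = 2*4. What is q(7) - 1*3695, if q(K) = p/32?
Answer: -29561/8 ≈ -3695.1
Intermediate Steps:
p = -4 ≈ -4.0000
q(K) = -⅛ (q(K) = -4/32 = -4*1/32 = -⅛)
q(7) - 1*3695 = -⅛ - 1*3695 = -⅛ - 3695 = -29561/8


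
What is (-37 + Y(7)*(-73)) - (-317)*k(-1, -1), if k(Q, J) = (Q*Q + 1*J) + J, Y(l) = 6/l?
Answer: -2916/7 ≈ -416.57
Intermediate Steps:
k(Q, J) = Q² + 2*J (k(Q, J) = (Q² + J) + J = (J + Q²) + J = Q² + 2*J)
(-37 + Y(7)*(-73)) - (-317)*k(-1, -1) = (-37 + (6/7)*(-73)) - (-317)*((-1)² + 2*(-1)) = (-37 + (6*(⅐))*(-73)) - (-317)*(1 - 2) = (-37 + (6/7)*(-73)) - (-317)*(-1) = (-37 - 438/7) - 1*317 = -697/7 - 317 = -2916/7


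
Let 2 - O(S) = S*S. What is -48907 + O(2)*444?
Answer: -49795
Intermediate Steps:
O(S) = 2 - S² (O(S) = 2 - S*S = 2 - S²)
-48907 + O(2)*444 = -48907 + (2 - 1*2²)*444 = -48907 + (2 - 1*4)*444 = -48907 + (2 - 4)*444 = -48907 - 2*444 = -48907 - 888 = -49795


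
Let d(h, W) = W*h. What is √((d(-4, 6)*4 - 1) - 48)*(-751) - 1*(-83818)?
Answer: 83818 - 751*I*√145 ≈ 83818.0 - 9043.2*I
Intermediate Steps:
√((d(-4, 6)*4 - 1) - 48)*(-751) - 1*(-83818) = √(((6*(-4))*4 - 1) - 48)*(-751) - 1*(-83818) = √((-24*4 - 1) - 48)*(-751) + 83818 = √((-96 - 1) - 48)*(-751) + 83818 = √(-97 - 48)*(-751) + 83818 = √(-145)*(-751) + 83818 = (I*√145)*(-751) + 83818 = -751*I*√145 + 83818 = 83818 - 751*I*√145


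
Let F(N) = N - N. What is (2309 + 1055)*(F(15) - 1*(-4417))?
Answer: 14858788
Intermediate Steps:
F(N) = 0
(2309 + 1055)*(F(15) - 1*(-4417)) = (2309 + 1055)*(0 - 1*(-4417)) = 3364*(0 + 4417) = 3364*4417 = 14858788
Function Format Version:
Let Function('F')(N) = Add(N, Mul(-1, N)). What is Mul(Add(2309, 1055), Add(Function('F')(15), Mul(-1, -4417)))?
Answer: 14858788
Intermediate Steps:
Function('F')(N) = 0
Mul(Add(2309, 1055), Add(Function('F')(15), Mul(-1, -4417))) = Mul(Add(2309, 1055), Add(0, Mul(-1, -4417))) = Mul(3364, Add(0, 4417)) = Mul(3364, 4417) = 14858788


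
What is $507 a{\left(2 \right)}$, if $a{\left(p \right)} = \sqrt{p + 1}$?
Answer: $507 \sqrt{3} \approx 878.15$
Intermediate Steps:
$a{\left(p \right)} = \sqrt{1 + p}$
$507 a{\left(2 \right)} = 507 \sqrt{1 + 2} = 507 \sqrt{3}$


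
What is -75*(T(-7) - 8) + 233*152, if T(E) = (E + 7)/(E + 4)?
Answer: 36016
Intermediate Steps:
T(E) = (7 + E)/(4 + E)
-75*(T(-7) - 8) + 233*152 = -75*((7 - 7)/(4 - 7) - 8) + 233*152 = -75*(0/(-3) - 8) + 35416 = -75*(-⅓*0 - 8) + 35416 = -75*(0 - 8) + 35416 = -75*(-8) + 35416 = 600 + 35416 = 36016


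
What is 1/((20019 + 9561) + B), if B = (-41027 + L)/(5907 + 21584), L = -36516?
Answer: 27491/813106237 ≈ 3.3810e-5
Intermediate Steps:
B = -77543/27491 (B = (-41027 - 36516)/(5907 + 21584) = -77543/27491 ≈ -2.8207)
1/((20019 + 9561) + B) = 1/((20019 + 9561) - 77543/27491) = 1/(29580 - 77543/27491) = 1/(813106237/27491) = 27491/813106237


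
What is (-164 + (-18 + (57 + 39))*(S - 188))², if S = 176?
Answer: 1210000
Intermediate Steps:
(-164 + (-18 + (57 + 39))*(S - 188))² = (-164 + (-18 + (57 + 39))*(176 - 188))² = (-164 + (-18 + 96)*(-12))² = (-164 + 78*(-12))² = (-164 - 936)² = (-1100)² = 1210000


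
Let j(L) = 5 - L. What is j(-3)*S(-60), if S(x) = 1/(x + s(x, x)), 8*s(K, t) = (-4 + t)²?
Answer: 2/113 ≈ 0.017699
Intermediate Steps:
s(K, t) = (-4 + t)²/8
S(x) = 1/(x + (-4 + x)²/8)
j(-3)*S(-60) = (5 - 1*(-3))*(8/(16 + (-60)²)) = (5 + 3)*(8/(16 + 3600)) = 8*(8/3616) = 8*(8*(1/3616)) = 8*(1/452) = 2/113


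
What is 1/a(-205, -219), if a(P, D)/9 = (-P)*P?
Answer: -1/378225 ≈ -2.6439e-6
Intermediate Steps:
a(P, D) = -9*P² (a(P, D) = 9*((-P)*P) = 9*(-P²) = -9*P²)
1/a(-205, -219) = 1/(-9*(-205)²) = 1/(-9*42025) = 1/(-378225) = -1/378225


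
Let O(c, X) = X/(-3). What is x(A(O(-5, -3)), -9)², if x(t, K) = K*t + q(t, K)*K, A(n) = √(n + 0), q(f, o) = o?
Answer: 5184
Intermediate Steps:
O(c, X) = -X/3 (O(c, X) = X*(-⅓) = -X/3)
A(n) = √n
x(t, K) = K² + K*t (x(t, K) = K*t + K*K = K*t + K² = K² + K*t)
x(A(O(-5, -3)), -9)² = (-9*(-9 + √(-⅓*(-3))))² = (-9*(-9 + √1))² = (-9*(-9 + 1))² = (-9*(-8))² = 72² = 5184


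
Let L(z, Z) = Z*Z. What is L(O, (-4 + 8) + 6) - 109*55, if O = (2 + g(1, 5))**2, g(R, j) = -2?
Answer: -5895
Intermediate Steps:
O = 0 (O = (2 - 2)**2 = 0**2 = 0)
L(z, Z) = Z**2
L(O, (-4 + 8) + 6) - 109*55 = ((-4 + 8) + 6)**2 - 109*55 = (4 + 6)**2 - 5995 = 10**2 - 5995 = 100 - 5995 = -5895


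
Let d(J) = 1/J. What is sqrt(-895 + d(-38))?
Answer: 3*I*sqrt(143602)/38 ≈ 29.917*I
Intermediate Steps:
sqrt(-895 + d(-38)) = sqrt(-895 + 1/(-38)) = sqrt(-895 - 1/38) = sqrt(-34011/38) = 3*I*sqrt(143602)/38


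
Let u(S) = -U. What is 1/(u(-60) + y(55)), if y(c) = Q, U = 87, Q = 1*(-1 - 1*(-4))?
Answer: -1/84 ≈ -0.011905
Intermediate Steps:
Q = 3 (Q = 1*(-1 + 4) = 1*3 = 3)
u(S) = -87 (u(S) = -1*87 = -87)
y(c) = 3
1/(u(-60) + y(55)) = 1/(-87 + 3) = 1/(-84) = -1/84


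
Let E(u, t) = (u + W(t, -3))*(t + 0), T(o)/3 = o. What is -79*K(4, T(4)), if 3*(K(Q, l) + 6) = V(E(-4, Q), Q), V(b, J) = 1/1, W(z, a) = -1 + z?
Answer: 1343/3 ≈ 447.67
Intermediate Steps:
T(o) = 3*o
E(u, t) = t*(-1 + t + u) (E(u, t) = (u + (-1 + t))*(t + 0) = (-1 + t + u)*t = t*(-1 + t + u))
V(b, J) = 1
K(Q, l) = -17/3 (K(Q, l) = -6 + (1/3)*1 = -6 + 1/3 = -17/3)
-79*K(4, T(4)) = -79*(-17/3) = 1343/3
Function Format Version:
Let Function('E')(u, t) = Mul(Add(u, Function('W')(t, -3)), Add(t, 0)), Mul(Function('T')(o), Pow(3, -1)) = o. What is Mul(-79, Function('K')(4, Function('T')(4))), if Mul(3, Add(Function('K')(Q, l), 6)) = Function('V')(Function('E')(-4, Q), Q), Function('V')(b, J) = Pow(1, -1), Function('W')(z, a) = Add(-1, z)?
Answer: Rational(1343, 3) ≈ 447.67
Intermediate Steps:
Function('T')(o) = Mul(3, o)
Function('E')(u, t) = Mul(t, Add(-1, t, u)) (Function('E')(u, t) = Mul(Add(u, Add(-1, t)), Add(t, 0)) = Mul(Add(-1, t, u), t) = Mul(t, Add(-1, t, u)))
Function('V')(b, J) = 1
Function('K')(Q, l) = Rational(-17, 3) (Function('K')(Q, l) = Add(-6, Mul(Rational(1, 3), 1)) = Add(-6, Rational(1, 3)) = Rational(-17, 3))
Mul(-79, Function('K')(4, Function('T')(4))) = Mul(-79, Rational(-17, 3)) = Rational(1343, 3)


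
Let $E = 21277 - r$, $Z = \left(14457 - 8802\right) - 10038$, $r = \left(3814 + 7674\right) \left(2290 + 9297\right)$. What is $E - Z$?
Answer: $-133085796$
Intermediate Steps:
$r = 133111456$ ($r = 11488 \cdot 11587 = 133111456$)
$Z = -4383$ ($Z = 5655 - 10038 = -4383$)
$E = -133090179$ ($E = 21277 - 133111456 = -133090179$)
$E - Z = -133090179 - -4383 = -133090179 + 4383 = -133085796$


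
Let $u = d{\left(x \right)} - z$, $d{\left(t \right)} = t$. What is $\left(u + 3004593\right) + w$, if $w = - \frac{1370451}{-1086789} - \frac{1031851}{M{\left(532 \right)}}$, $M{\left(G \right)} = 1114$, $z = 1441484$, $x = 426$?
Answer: $\frac{630608427446695}{403560982} \approx 1.5626 \cdot 10^{6}$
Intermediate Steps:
$w = - \frac{373292544675}{403560982}$ ($w = - \frac{1370451}{-1086789} - \frac{1031851}{1114} = \left(-1370451\right) \left(- \frac{1}{1086789}\right) - \frac{1031851}{1114} = \frac{456817}{362263} - \frac{1031851}{1114} = - \frac{373292544675}{403560982} \approx -925.0$)
$u = -1441058$ ($u = 426 - 1441484 = -1441058$)
$\left(u + 3004593\right) + w = \left(-1441058 + 3004593\right) - \frac{373292544675}{403560982} = 1563535 - \frac{373292544675}{403560982} = \frac{630608427446695}{403560982}$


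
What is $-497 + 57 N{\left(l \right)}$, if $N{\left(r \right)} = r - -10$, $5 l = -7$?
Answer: $- \frac{34}{5} \approx -6.8$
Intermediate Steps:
$l = - \frac{7}{5}$ ($l = \frac{1}{5} \left(-7\right) = - \frac{7}{5} \approx -1.4$)
$N{\left(r \right)} = 10 + r$ ($N{\left(r \right)} = r + 10 = 10 + r$)
$-497 + 57 N{\left(l \right)} = -497 + 57 \left(10 - \frac{7}{5}\right) = -497 + 57 \cdot \frac{43}{5} = -497 + \frac{2451}{5} = - \frac{34}{5}$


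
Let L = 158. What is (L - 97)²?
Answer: 3721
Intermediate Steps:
(L - 97)² = (158 - 97)² = 61² = 3721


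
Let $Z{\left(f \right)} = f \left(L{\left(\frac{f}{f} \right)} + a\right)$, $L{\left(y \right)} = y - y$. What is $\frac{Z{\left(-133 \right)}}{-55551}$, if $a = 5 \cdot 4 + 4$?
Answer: $\frac{1064}{18517} \approx 0.057461$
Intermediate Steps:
$a = 24$ ($a = 20 + 4 = 24$)
$L{\left(y \right)} = 0$
$Z{\left(f \right)} = 24 f$ ($Z{\left(f \right)} = f \left(0 + 24\right) = f 24 = 24 f$)
$\frac{Z{\left(-133 \right)}}{-55551} = \frac{24 \left(-133\right)}{-55551} = \left(-3192\right) \left(- \frac{1}{55551}\right) = \frac{1064}{18517}$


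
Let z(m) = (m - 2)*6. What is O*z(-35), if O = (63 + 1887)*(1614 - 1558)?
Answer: -24242400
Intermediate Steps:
O = 109200 (O = 1950*56 = 109200)
z(m) = -12 + 6*m (z(m) = (-2 + m)*6 = -12 + 6*m)
O*z(-35) = 109200*(-12 + 6*(-35)) = 109200*(-12 - 210) = 109200*(-222) = -24242400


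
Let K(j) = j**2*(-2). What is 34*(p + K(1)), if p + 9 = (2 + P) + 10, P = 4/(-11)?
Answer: 238/11 ≈ 21.636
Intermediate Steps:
K(j) = -2*j**2
P = -4/11 (P = 4*(-1/11) = -4/11 ≈ -0.36364)
p = 29/11 (p = -9 + ((2 - 4/11) + 10) = -9 + (18/11 + 10) = -9 + 128/11 = 29/11 ≈ 2.6364)
34*(p + K(1)) = 34*(29/11 - 2*1**2) = 34*(29/11 - 2*1) = 34*(29/11 - 2) = 34*(7/11) = 238/11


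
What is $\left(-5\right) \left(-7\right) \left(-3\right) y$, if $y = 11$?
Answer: $-1155$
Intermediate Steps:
$\left(-5\right) \left(-7\right) \left(-3\right) y = \left(-5\right) \left(-7\right) \left(-3\right) 11 = 35 \left(-3\right) 11 = \left(-105\right) 11 = -1155$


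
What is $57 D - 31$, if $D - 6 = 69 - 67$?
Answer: $425$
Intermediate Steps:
$D = 8$ ($D = 6 + \left(69 - 67\right) = 6 + 2 = 8$)
$57 D - 31 = 57 \cdot 8 - 31 = 456 - 31 = 425$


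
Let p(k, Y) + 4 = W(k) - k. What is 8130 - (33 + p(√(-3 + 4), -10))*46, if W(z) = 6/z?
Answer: 6566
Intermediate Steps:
p(k, Y) = -4 - k + 6/k (p(k, Y) = -4 + (6/k - k) = -4 + (-k + 6/k) = -4 - k + 6/k)
8130 - (33 + p(√(-3 + 4), -10))*46 = 8130 - (33 + (-4 - √(-3 + 4) + 6/(√(-3 + 4))))*46 = 8130 - (33 + (-4 - √1 + 6/(√1)))*46 = 8130 - (33 + (-4 - 1*1 + 6/1))*46 = 8130 - (33 + (-4 - 1 + 6*1))*46 = 8130 - (33 + (-4 - 1 + 6))*46 = 8130 - (33 + 1)*46 = 8130 - 34*46 = 8130 - 1*1564 = 8130 - 1564 = 6566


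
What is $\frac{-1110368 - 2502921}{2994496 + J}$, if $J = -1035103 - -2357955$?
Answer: $- \frac{3613289}{4317348} \approx -0.83692$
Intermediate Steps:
$J = 1322852$ ($J = -1035103 + 2357955 = 1322852$)
$\frac{-1110368 - 2502921}{2994496 + J} = \frac{-1110368 - 2502921}{2994496 + 1322852} = - \frac{3613289}{4317348}$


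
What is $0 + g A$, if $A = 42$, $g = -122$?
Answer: $-5124$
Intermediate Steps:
$0 + g A = 0 - 5124 = -5124$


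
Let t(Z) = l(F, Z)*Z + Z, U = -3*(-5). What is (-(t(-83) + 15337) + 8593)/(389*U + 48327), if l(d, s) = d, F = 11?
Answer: -958/9027 ≈ -0.10613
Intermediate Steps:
U = 15
t(Z) = 12*Z (t(Z) = 11*Z + Z = 12*Z)
(-(t(-83) + 15337) + 8593)/(389*U + 48327) = (-(12*(-83) + 15337) + 8593)/(389*15 + 48327) = (-(-996 + 15337) + 8593)/(5835 + 48327) = (-1*14341 + 8593)/54162 = (-14341 + 8593)*(1/54162) = -5748*1/54162 = -958/9027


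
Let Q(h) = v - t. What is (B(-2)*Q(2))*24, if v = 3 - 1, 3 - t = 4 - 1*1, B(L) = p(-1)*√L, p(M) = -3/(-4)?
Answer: 36*I*√2 ≈ 50.912*I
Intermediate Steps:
p(M) = ¾ (p(M) = -3*(-¼) = ¾)
B(L) = 3*√L/4
t = 0 (t = 3 - (4 - 1*1) = 3 - (4 - 1) = 3 - 1*3 = 3 - 3 = 0)
v = 2
Q(h) = 2 (Q(h) = 2 - 1*0 = 2 + 0 = 2)
(B(-2)*Q(2))*24 = ((3*√(-2)/4)*2)*24 = ((3*(I*√2)/4)*2)*24 = ((3*I*√2/4)*2)*24 = (3*I*√2/2)*24 = 36*I*√2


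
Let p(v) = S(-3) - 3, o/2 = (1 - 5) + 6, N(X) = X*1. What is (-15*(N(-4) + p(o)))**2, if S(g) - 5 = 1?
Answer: 225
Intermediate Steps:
N(X) = X
S(g) = 6 (S(g) = 5 + 1 = 6)
o = 4 (o = 2*((1 - 5) + 6) = 2*(-4 + 6) = 2*2 = 4)
p(v) = 3 (p(v) = 6 - 3 = 3)
(-15*(N(-4) + p(o)))**2 = (-15*(-4 + 3))**2 = (-15*(-1))**2 = 15**2 = 225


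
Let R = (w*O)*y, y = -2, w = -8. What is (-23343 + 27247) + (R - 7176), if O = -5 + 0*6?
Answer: -3352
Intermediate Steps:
O = -5 (O = -5 + 0 = -5)
R = -80 (R = -8*(-5)*(-2) = 40*(-2) = -80)
(-23343 + 27247) + (R - 7176) = (-23343 + 27247) + (-80 - 7176) = 3904 - 7256 = -3352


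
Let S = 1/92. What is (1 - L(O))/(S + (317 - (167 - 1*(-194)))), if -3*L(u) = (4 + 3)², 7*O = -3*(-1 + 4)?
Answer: -4784/12141 ≈ -0.39404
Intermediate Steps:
O = -9/7 (O = (-3*(-1 + 4))/7 = (-3*3)/7 = (⅐)*(-9) = -9/7 ≈ -1.2857)
L(u) = -49/3 (L(u) = -(4 + 3)²/3 = -⅓*7² = -⅓*49 = -49/3)
S = 1/92 ≈ 0.010870
(1 - L(O))/(S + (317 - (167 - 1*(-194)))) = (1 - 1*(-49/3))/(1/92 + (317 - (167 - 1*(-194)))) = (1 + 49/3)/(1/92 + (317 - (167 + 194))) = (52/3)/(1/92 + (317 - 1*361)) = (52/3)/(1/92 + (317 - 361)) = (52/3)/(1/92 - 44) = (52/3)/(-4047/92) = -92/4047*52/3 = -4784/12141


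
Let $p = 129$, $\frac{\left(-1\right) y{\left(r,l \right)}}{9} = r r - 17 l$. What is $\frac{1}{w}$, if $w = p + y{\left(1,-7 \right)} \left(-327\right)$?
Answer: $\frac{1}{353289} \approx 2.8305 \cdot 10^{-6}$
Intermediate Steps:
$y{\left(r,l \right)} = - 9 r^{2} + 153 l$ ($y{\left(r,l \right)} = - 9 \left(r r - 17 l\right) = - 9 \left(r^{2} - 17 l\right) = - 9 r^{2} + 153 l$)
$w = 353289$ ($w = 129 + \left(- 9 \cdot 1^{2} + 153 \left(-7\right)\right) \left(-327\right) = 129 + \left(\left(-9\right) 1 - 1071\right) \left(-327\right) = 129 + \left(-9 - 1071\right) \left(-327\right) = 129 - -353160 = 129 + 353160 = 353289$)
$\frac{1}{w} = \frac{1}{353289}$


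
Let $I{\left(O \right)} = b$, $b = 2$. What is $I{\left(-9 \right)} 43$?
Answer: $86$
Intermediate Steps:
$I{\left(O \right)} = 2$
$I{\left(-9 \right)} 43 = 2 \cdot 43 = 86$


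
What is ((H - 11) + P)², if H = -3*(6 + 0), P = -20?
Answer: 2401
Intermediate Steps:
H = -18 (H = -3*6 = -18)
((H - 11) + P)² = ((-18 - 11) - 20)² = (-29 - 20)² = (-49)² = 2401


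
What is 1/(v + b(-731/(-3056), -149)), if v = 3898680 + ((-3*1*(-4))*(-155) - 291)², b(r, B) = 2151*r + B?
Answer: 3056/26054986973 ≈ 1.1729e-7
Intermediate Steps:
b(r, B) = B + 2151*r
v = 8525481 (v = 3898680 + (-3*(-4)*(-155) - 291)² = 3898680 + (12*(-155) - 291)² = 3898680 + (-1860 - 291)² = 3898680 + (-2151)² = 3898680 + 4626801 = 8525481)
1/(v + b(-731/(-3056), -149)) = 1/(8525481 + (-149 + 2151*(-731/(-3056)))) = 1/(8525481 + (-149 + 2151*(-731*(-1/3056)))) = 1/(8525481 + (-149 + 2151*(731/3056))) = 1/(8525481 + (-149 + 1572381/3056)) = 1/(8525481 + 1117037/3056) = 1/(26054986973/3056) = 3056/26054986973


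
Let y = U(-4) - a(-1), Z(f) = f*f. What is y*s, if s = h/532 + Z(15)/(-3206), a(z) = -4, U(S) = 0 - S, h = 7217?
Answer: 3288286/30457 ≈ 107.96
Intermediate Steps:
U(S) = -S
Z(f) = f**2
s = 1644143/121828 (s = 7217/532 + 15**2/(-3206) = 7217*(1/532) + 225*(-1/3206) = 1031/76 - 225/3206 = 1644143/121828 ≈ 13.496)
y = 8 (y = -1*(-4) - 1*(-4) = 4 + 4 = 8)
y*s = 8*(1644143/121828) = 3288286/30457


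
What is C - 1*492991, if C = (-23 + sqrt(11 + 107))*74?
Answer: -494693 + 74*sqrt(118) ≈ -4.9389e+5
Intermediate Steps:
C = -1702 + 74*sqrt(118) (C = (-23 + sqrt(118))*74 = -1702 + 74*sqrt(118) ≈ -898.15)
C - 1*492991 = (-1702 + 74*sqrt(118)) - 1*492991 = (-1702 + 74*sqrt(118)) - 492991 = -494693 + 74*sqrt(118)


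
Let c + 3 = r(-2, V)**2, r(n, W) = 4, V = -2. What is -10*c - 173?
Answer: -303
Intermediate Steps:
c = 13 (c = -3 + 4**2 = -3 + 16 = 13)
-10*c - 173 = -10*13 - 173 = -130 - 173 = -303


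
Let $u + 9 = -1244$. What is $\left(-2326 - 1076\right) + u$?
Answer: $-4655$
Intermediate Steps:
$u = -1253$ ($u = -9 - 1244 = -1253$)
$\left(-2326 - 1076\right) + u = \left(-2326 - 1076\right) - 1253 = -3402 - 1253 = -4655$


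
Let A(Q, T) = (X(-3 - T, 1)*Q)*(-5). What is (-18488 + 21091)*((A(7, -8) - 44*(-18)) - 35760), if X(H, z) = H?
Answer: -91477229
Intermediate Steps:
A(Q, T) = -5*Q*(-3 - T) (A(Q, T) = ((-3 - T)*Q)*(-5) = (Q*(-3 - T))*(-5) = -5*Q*(-3 - T))
(-18488 + 21091)*((A(7, -8) - 44*(-18)) - 35760) = (-18488 + 21091)*((5*7*(3 - 8) - 44*(-18)) - 35760) = 2603*((5*7*(-5) + 792) - 35760) = 2603*((-175 + 792) - 35760) = 2603*(617 - 35760) = 2603*(-35143) = -91477229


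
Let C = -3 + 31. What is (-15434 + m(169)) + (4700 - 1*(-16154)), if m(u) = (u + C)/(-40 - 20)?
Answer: 325003/60 ≈ 5416.7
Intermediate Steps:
C = 28
m(u) = -7/15 - u/60 (m(u) = (u + 28)/(-40 - 20) = (28 + u)/(-60) = (28 + u)*(-1/60) = -7/15 - u/60)
(-15434 + m(169)) + (4700 - 1*(-16154)) = (-15434 + (-7/15 - 1/60*169)) + (4700 - 1*(-16154)) = (-15434 + (-7/15 - 169/60)) + (4700 + 16154) = (-15434 - 197/60) + 20854 = -926237/60 + 20854 = 325003/60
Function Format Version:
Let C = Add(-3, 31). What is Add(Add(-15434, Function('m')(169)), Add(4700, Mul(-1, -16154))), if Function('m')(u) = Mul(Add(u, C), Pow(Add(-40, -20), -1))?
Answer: Rational(325003, 60) ≈ 5416.7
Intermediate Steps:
C = 28
Function('m')(u) = Add(Rational(-7, 15), Mul(Rational(-1, 60), u)) (Function('m')(u) = Mul(Add(u, 28), Pow(Add(-40, -20), -1)) = Mul(Add(28, u), Pow(-60, -1)) = Mul(Add(28, u), Rational(-1, 60)) = Add(Rational(-7, 15), Mul(Rational(-1, 60), u)))
Add(Add(-15434, Function('m')(169)), Add(4700, Mul(-1, -16154))) = Add(Add(-15434, Add(Rational(-7, 15), Mul(Rational(-1, 60), 169))), Add(4700, Mul(-1, -16154))) = Add(Add(-15434, Add(Rational(-7, 15), Rational(-169, 60))), Add(4700, 16154)) = Add(Add(-15434, Rational(-197, 60)), 20854) = Add(Rational(-926237, 60), 20854) = Rational(325003, 60)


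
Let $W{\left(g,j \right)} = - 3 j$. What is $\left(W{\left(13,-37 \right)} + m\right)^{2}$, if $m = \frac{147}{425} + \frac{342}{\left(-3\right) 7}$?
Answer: $\frac{79978102416}{8850625} \approx 9036.4$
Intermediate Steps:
$m = - \frac{47421}{2975}$ ($m = 147 \cdot \frac{1}{425} + \frac{342}{-21} = \frac{147}{425} + 342 \left(- \frac{1}{21}\right) = \frac{147}{425} - \frac{114}{7} = - \frac{47421}{2975} \approx -15.94$)
$\left(W{\left(13,-37 \right)} + m\right)^{2} = \left(\left(-3\right) \left(-37\right) - \frac{47421}{2975}\right)^{2} = \left(111 - \frac{47421}{2975}\right)^{2} = \left(\frac{282804}{2975}\right)^{2} = \frac{79978102416}{8850625}$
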